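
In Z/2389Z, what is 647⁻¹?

Run the extended Euclidean algorithm:
2389 = 3×647 + 448
647 = 1×448 + 199
448 = 2×199 + 50
199 = 3×50 + 49
50 = 1×49 + 1
49 = 49×1 + 0
gcd(647, 2389) = 1, so the inverse exists.
Back-substitute for 1:
1 = 1×50 − 1×49
  = −1×199 + 4×50
  = 4×448 − 9×199
  = −9×647 + 13×448
  = 13×2389 − 48×647
So 647⁻¹ ≡ −48 ≡ 2341 (mod 2389).

2341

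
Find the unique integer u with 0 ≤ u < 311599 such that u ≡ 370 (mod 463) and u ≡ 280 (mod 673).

463⁻¹ mod 673: 463*407 ≡ 1 (mod 673), so 463⁻¹ ≡ 407.
u = 370 + 463*((280 − 370)*407 mod 673) = 370 + 463*385 = 178625.
Check: 178625 mod 463 = 370, 178625 mod 673 = 280. ✓

178625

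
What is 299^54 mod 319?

82

Using repeated squaring:
54 in binary is 110110, i.e. 54 = 32 + 16 + 4 + 2.
299^1 ≡ 299 (mod 319)
299^2 ≡ 299^2 = 89401 ≡ 81 (mod 319)
299^4 ≡ 81^2 = 6561 ≡ 181 (mod 319)
299^8 ≡ 181^2 = 32761 ≡ 223 (mod 319)
299^16 ≡ 223^2 = 49729 ≡ 284 (mod 319)
299^32 ≡ 284^2 = 80656 ≡ 268 (mod 319)
299^54 = 299^32 × 299^16 × 299^4 × 299^2 ≡ 268 × 284 × 181 × 81 (mod 319).
Accumulate the product:
268 × 284 = 76112 ≡ 190
190 × 181 = 34390 ≡ 257
257 × 81 = 20817 ≡ 82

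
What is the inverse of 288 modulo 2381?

2381 = 8·288 + 77
288 = 3·77 + 57
77 = 1·57 + 20
57 = 2·20 + 17
20 = 1·17 + 3
17 = 5·3 + 2
3 = 1·2 + 1
2 = 2·1 + 0
gcd(288, 2381) = 1, so the inverse exists.
Back-substitute for 1:
1 = 1·3 − 1·2
  = −1·17 + 6·3
  = 6·20 − 7·17
  = −7·57 + 20·20
  = 20·77 − 27·57
  = −27·288 + 101·77
  = 101·2381 − 835·288
So 288⁻¹ ≡ −835 ≡ 1546 (mod 2381).

1546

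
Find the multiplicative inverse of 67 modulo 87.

13

Apply the Euclidean algorithm and back-substitute:
87 = 1×67 + 20
67 = 3×20 + 7
20 = 2×7 + 6
7 = 1×6 + 1
6 = 6×1 + 0
gcd(67, 87) = 1, so the inverse exists.
Bézout: 1 = −10×87 + 13×67.
So 67⁻¹ ≡ 13 (mod 87).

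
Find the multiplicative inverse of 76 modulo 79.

26

Apply the Euclidean algorithm and back-substitute:
79 = 1·76 + 3
76 = 25·3 + 1
3 = 3·1 + 0
gcd(76, 79) = 1, so the inverse exists.
Bézout: 1 = −25·79 + 26·76.
So 76⁻¹ ≡ 26 (mod 79).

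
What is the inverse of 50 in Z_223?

58

223 = 4·50 + 23
50 = 2·23 + 4
23 = 5·4 + 3
4 = 1·3 + 1
3 = 3·1 + 0
gcd(50, 223) = 1, so the inverse exists.
Back-substitute for 1:
1 = 1·4 − 1·3
  = −1·23 + 6·4
  = 6·50 − 13·23
  = −13·223 + 58·50
So 50⁻¹ ≡ 58 (mod 223).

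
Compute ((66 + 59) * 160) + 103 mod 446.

66 + 59 = 125
125 * 160 = 20000 ≡ 376 (mod 446)
376 + 103 = 479 ≡ 33 (mod 446)

33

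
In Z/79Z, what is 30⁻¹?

29

79 = 2*30 + 19
30 = 1*19 + 11
19 = 1*11 + 8
11 = 1*8 + 3
8 = 2*3 + 2
3 = 1*2 + 1
2 = 2*1 + 0
gcd(30, 79) = 1, so the inverse exists.
Back-substitute for 1:
1 = 1*3 − 1*2
  = −1*8 + 3*3
  = 3*11 − 4*8
  = −4*19 + 7*11
  = 7*30 − 11*19
  = −11*79 + 29*30
So 30⁻¹ ≡ 29 (mod 79).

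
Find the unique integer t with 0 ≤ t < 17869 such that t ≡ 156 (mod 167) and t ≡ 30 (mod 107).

5166

167⁻¹ mod 107: 167*66 ≡ 1 (mod 107), so 167⁻¹ ≡ 66.
t = 156 + 167*((30 − 156)*66 mod 107) = 156 + 167*30 = 5166.
Check: 5166 mod 167 = 156, 5166 mod 107 = 30. ✓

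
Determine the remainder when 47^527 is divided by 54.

41

527 in binary is 1000001111, i.e. 527 = 512 + 8 + 4 + 2 + 1.
47^1 ≡ 47 (mod 54)
47^2 ≡ 47^2 = 2209 ≡ 49 (mod 54)
47^4 ≡ 49^2 = 2401 ≡ 25 (mod 54)
47^8 ≡ 25^2 = 625 ≡ 31 (mod 54)
47^16 ≡ 31^2 = 961 ≡ 43 (mod 54)
47^32 ≡ 43^2 = 1849 ≡ 13 (mod 54)
47^64 ≡ 13^2 = 169 ≡ 7 (mod 54)
47^128 ≡ 7^2 = 49 (mod 54)
47^256 ≡ 49^2 = 2401 ≡ 25 (mod 54)
47^512 ≡ 25^2 = 625 ≡ 31 (mod 54)
47^527 = 47^512 × 47^8 × 47^4 × 47^2 × 47^1 ≡ 31 × 31 × 25 × 49 × 47 (mod 54).
Accumulate the product:
31 × 31 = 961 ≡ 43
43 × 25 = 1075 ≡ 49
49 × 49 = 2401 ≡ 25
25 × 47 = 1175 ≡ 41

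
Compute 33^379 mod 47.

15

379 in binary is 101111011, i.e. 379 = 256 + 64 + 32 + 16 + 8 + 2 + 1.
33^1 ≡ 33 (mod 47)
33^2 ≡ 33^2 = 1089 ≡ 8 (mod 47)
33^4 ≡ 8^2 = 64 ≡ 17 (mod 47)
33^8 ≡ 17^2 = 289 ≡ 7 (mod 47)
33^16 ≡ 7^2 = 49 ≡ 2 (mod 47)
33^32 ≡ 2^2 = 4 (mod 47)
33^64 ≡ 4^2 = 16 (mod 47)
33^128 ≡ 16^2 = 256 ≡ 21 (mod 47)
33^256 ≡ 21^2 = 441 ≡ 18 (mod 47)
33^379 = 33^256 * 33^64 * 33^32 * 33^16 * 33^8 * 33^2 * 33^1 ≡ 18 * 16 * 4 * 2 * 7 * 8 * 33 (mod 47).
Accumulate the product:
18 * 16 = 288 ≡ 6
6 * 4 = 24
24 * 2 = 48 ≡ 1
1 * 7 = 7
7 * 8 = 56 ≡ 9
9 * 33 = 297 ≡ 15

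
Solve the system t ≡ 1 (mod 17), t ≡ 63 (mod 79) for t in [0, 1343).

17⁻¹ mod 79: 17×14 ≡ 1 (mod 79), so 17⁻¹ ≡ 14.
t = 1 + 17×((63 − 1)×14 mod 79) = 1 + 17×78 = 1327.

1327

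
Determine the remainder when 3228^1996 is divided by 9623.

1996 in binary is 11111001100, i.e. 1996 = 1024 + 512 + 256 + 128 + 64 + 8 + 4.
3228^1 ≡ 3228 (mod 9623)
3228^2 ≡ 3228^2 = 10419984 ≡ 7898 (mod 9623)
3228^4 ≡ 7898^2 = 62378404 ≡ 2118 (mod 9623)
3228^8 ≡ 2118^2 = 4485924 ≡ 1606 (mod 9623)
3228^16 ≡ 1606^2 = 2579236 ≡ 272 (mod 9623)
3228^32 ≡ 272^2 = 73984 ≡ 6623 (mod 9623)
3228^64 ≡ 6623^2 = 43864129 ≡ 2495 (mod 9623)
3228^128 ≡ 2495^2 = 6225025 ≡ 8567 (mod 9623)
3228^256 ≡ 8567^2 = 73393489 ≡ 8491 (mod 9623)
3228^512 ≡ 8491^2 = 72097081 ≡ 1565 (mod 9623)
3228^1024 ≡ 1565^2 = 2449225 ≡ 4983 (mod 9623)
3228^1996 = 3228^1024 · 3228^512 · 3228^256 · 3228^128 · 3228^64 · 3228^8 · 3228^4 ≡ 4983 · 1565 · 8491 · 8567 · 2495 · 1606 · 2118 (mod 9623).
Accumulate the product:
4983 · 1565 = 7798395 ≡ 3765
3765 · 8491 = 31968615 ≡ 1009
1009 · 8567 = 8644103 ≡ 2649
2649 · 2495 = 6609255 ≡ 7877
7877 · 1606 = 12650462 ≡ 5840
5840 · 2118 = 12369120 ≡ 3565

3565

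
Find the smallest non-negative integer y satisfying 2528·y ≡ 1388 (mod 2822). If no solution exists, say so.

552

gcd(2528, 2822) = 2, and 2 | 1388, so solutions exist.
Divide through by 2: 1264·y ≡ 694 mod 1411.
1264⁻¹ ≡ 1363 (mod 1411).
y ≡ 1363·694 ≡ 552 (mod 1411).
The smallest non-negative solution is y = 552.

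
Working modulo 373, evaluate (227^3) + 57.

(227)^3 ≡ 176 (mod 373)
176 + 57 = 233

233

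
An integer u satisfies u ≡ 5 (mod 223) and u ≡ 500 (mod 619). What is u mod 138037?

223⁻¹ mod 619: 223*161 ≡ 1 (mod 619), so 223⁻¹ ≡ 161.
u = 5 + 223*((500 − 5)*161 mod 619) = 5 + 223*463 = 103254.

103254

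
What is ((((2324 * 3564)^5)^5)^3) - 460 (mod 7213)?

3637

2324 * 3564 = 8282736 ≡ 2212 (mod 7213)
(2212)^5 ≡ 3598 (mod 7213)
(3598)^5 ≡ 3641 (mod 7213)
(3641)^3 ≡ 4097 (mod 7213)
4097 - 460 = 3637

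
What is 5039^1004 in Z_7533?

By square-and-multiply:
5039^1 ≡ 5039 (mod 7533)
5039^2 ≡ 5039^2 = 25391521 ≡ 5311 (mod 7533)
5039^4 ≡ 5311^2 = 28206721 ≡ 3169 (mod 7533)
5039^8 ≡ 3169^2 = 10042561 ≡ 1072 (mod 7533)
5039^16 ≡ 1072^2 = 1149184 ≡ 4168 (mod 7533)
5039^32 ≡ 4168^2 = 17372224 ≡ 1126 (mod 7533)
5039^64 ≡ 1126^2 = 1267876 ≡ 2332 (mod 7533)
5039^128 ≡ 2332^2 = 5438224 ≡ 6931 (mod 7533)
5039^256 ≡ 6931^2 = 48038761 ≡ 820 (mod 7533)
5039^512 ≡ 820^2 = 672400 ≡ 1963 (mod 7533)
5039^1004 = 5039^512 * 5039^256 * 5039^128 * 5039^64 * 5039^32 * 5039^8 * 5039^4 ≡ 1963 * 820 * 6931 * 2332 * 1126 * 1072 * 3169 (mod 7533).
Accumulate the product:
1963 * 820 = 1609660 ≡ 5131
5131 * 6931 = 35562961 ≡ 7201
7201 * 2332 = 16792732 ≡ 1675
1675 * 1126 = 1886050 ≡ 2800
2800 * 1072 = 3001600 ≡ 3466
3466 * 3169 = 10983754 ≡ 640

640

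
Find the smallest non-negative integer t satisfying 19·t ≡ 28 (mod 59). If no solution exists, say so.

gcd(19, 59) = 1, so a unique solution mod 59 exists.
19⁻¹ ≡ 28 (mod 59).
t ≡ 28·28 ≡ 17 (mod 59).

17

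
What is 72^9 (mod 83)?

Compute successive squares:
72^1 ≡ 72 (mod 83)
72^2 ≡ 72^2 = 5184 ≡ 38 (mod 83)
72^4 ≡ 38^2 = 1444 ≡ 33 (mod 83)
72^8 ≡ 33^2 = 1089 ≡ 10 (mod 83)
72^9 = 72^8 * 72^1 ≡ 10 * 72 (mod 83).
10 * 72 = 720 ≡ 56 (mod 83).

56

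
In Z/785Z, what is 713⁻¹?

447

785 = 1*713 + 72
713 = 9*72 + 65
72 = 1*65 + 7
65 = 9*7 + 2
7 = 3*2 + 1
2 = 2*1 + 0
gcd(713, 785) = 1, so the inverse exists.
Back-substitute for 1:
1 = 1*7 − 3*2
  = −3*65 + 28*7
  = 28*72 − 31*65
  = −31*713 + 307*72
  = 307*785 − 338*713
So 713⁻¹ ≡ −338 ≡ 447 (mod 785).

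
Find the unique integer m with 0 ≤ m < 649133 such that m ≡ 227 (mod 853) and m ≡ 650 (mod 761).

853⁻¹ mod 761: 853×91 ≡ 1 (mod 761), so 853⁻¹ ≡ 91.
m = 227 + 853×((650 − 227)×91 mod 761) = 227 + 853×443 = 378106.

378106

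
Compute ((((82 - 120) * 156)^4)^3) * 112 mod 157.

82 - 120 = -38 ≡ 119 (mod 157)
119 * 156 = 18564 ≡ 38 (mod 157)
(38)^4 ≡ 19 (mod 157)
(19)^3 ≡ 108 (mod 157)
108 * 112 = 12096 ≡ 7 (mod 157)

7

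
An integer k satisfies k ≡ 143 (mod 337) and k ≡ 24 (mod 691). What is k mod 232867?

337⁻¹ mod 691: 337*447 ≡ 1 (mod 691), so 337⁻¹ ≡ 447.
k = 143 + 337*((24 − 143)*447 mod 691) = 143 + 337*14 = 4861.

4861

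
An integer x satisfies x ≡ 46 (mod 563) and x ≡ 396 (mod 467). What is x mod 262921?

563⁻¹ mod 467: 563*180 ≡ 1 (mod 467), so 563⁻¹ ≡ 180.
x = 46 + 563*((396 − 46)*180 mod 467) = 46 + 563*422 = 237632.

237632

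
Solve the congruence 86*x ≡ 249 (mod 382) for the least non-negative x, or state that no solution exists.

no solution

gcd(86, 382) = 2, and 2 does not divide 249.
So the congruence has no solution.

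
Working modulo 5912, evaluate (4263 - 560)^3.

4263 - 560 = 3703
(3703)^3 ≡ 4207 (mod 5912)

4207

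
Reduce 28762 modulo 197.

0

28762 = 146*197 + 0, so 28762 ≡ 0 (mod 197).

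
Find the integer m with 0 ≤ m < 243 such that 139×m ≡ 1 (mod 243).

Run the extended Euclidean algorithm:
243 = 1*139 + 104
139 = 1*104 + 35
104 = 2*35 + 34
35 = 1*34 + 1
34 = 34*1 + 0
gcd(139, 243) = 1, so the inverse exists.
Back-substitute for 1:
1 = 1*35 − 1*34
  = −1*104 + 3*35
  = 3*139 − 4*104
  = −4*243 + 7*139
So 139⁻¹ ≡ 7 (mod 243).

7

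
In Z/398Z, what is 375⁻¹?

173

Run the extended Euclidean algorithm:
398 = 1*375 + 23
375 = 16*23 + 7
23 = 3*7 + 2
7 = 3*2 + 1
2 = 2*1 + 0
gcd(375, 398) = 1, so the inverse exists.
Bézout: 1 = −163*398 + 173*375.
So 375⁻¹ ≡ 173 (mod 398).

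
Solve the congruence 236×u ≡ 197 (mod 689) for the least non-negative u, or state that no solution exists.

430

gcd(236, 689) = 1, so a unique solution mod 689 exists.
236⁻¹ ≡ 254 (mod 689).
u ≡ 254×197 ≡ 430 (mod 689).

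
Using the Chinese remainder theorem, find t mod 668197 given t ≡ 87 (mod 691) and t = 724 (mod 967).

691⁻¹ mod 967: 691*487 ≡ 1 (mod 967), so 691⁻¹ ≡ 487.
t = 87 + 691*((724 − 87)*487 mod 967) = 87 + 691*779 = 538376.
Check: 538376 mod 691 = 87, 538376 mod 967 = 724. ✓

538376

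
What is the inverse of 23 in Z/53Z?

By the extended Euclidean algorithm:
53 = 2×23 + 7
23 = 3×7 + 2
7 = 3×2 + 1
2 = 2×1 + 0
gcd(23, 53) = 1, so the inverse exists.
Bézout: 1 = 10×53 − 23×23.
So 23⁻¹ ≡ −23 ≡ 30 (mod 53).

30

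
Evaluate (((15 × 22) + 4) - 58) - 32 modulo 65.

15 × 22 = 330 ≡ 5 (mod 65)
5 + 4 = 9
9 - 58 = -49 ≡ 16 (mod 65)
16 - 32 = -16 ≡ 49 (mod 65)

49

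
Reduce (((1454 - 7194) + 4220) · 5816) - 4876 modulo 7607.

1745

1454 - 7194 = -5740 ≡ 1867 (mod 7607)
1867 + 4220 = 6087
6087 · 5816 = 35401992 ≡ 6621 (mod 7607)
6621 - 4876 = 1745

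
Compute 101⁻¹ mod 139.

Run the extended Euclidean algorithm:
139 = 1*101 + 38
101 = 2*38 + 25
38 = 1*25 + 13
25 = 1*13 + 12
13 = 1*12 + 1
12 = 12*1 + 0
gcd(101, 139) = 1, so the inverse exists.
Back-substitute for 1:
1 = 1*13 − 1*12
  = −1*25 + 2*13
  = 2*38 − 3*25
  = −3*101 + 8*38
  = 8*139 − 11*101
So 101⁻¹ ≡ −11 ≡ 128 (mod 139).

128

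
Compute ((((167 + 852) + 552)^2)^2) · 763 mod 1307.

167 + 852 = 1019
1019 + 552 = 1571 ≡ 264 (mod 1307)
(264)^2 ≡ 425 (mod 1307)
(425)^2 ≡ 259 (mod 1307)
259 · 763 = 197617 ≡ 260 (mod 1307)

260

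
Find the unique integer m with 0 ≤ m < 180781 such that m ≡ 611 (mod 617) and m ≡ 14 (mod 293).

617⁻¹ mod 293: 617×104 ≡ 1 (mod 293), so 617⁻¹ ≡ 104.
m = 611 + 617×((14 − 611)×104 mod 293) = 611 + 617×28 = 17887.
Check: 17887 mod 617 = 611, 17887 mod 293 = 14. ✓

17887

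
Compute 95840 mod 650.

95840 = 147·650 + 290, so 95840 ≡ 290 (mod 650).

290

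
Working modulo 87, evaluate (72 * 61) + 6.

72 * 61 = 4392 ≡ 42 (mod 87)
42 + 6 = 48

48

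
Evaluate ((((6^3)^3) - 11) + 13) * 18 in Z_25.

14

(6)^3 ≡ 16 (mod 25)
(16)^3 ≡ 21 (mod 25)
21 - 11 = 10
10 + 13 = 23
23 * 18 = 414 ≡ 14 (mod 25)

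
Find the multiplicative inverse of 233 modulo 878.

309

878 = 3×233 + 179
233 = 1×179 + 54
179 = 3×54 + 17
54 = 3×17 + 3
17 = 5×3 + 2
3 = 1×2 + 1
2 = 2×1 + 0
gcd(233, 878) = 1, so the inverse exists.
Bézout: 1 = −82×878 + 309×233.
So 233⁻¹ ≡ 309 (mod 878).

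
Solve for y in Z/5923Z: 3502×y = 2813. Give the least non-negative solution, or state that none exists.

1112

gcd(3502, 5923) = 1, so a unique solution mod 5923 exists.
3502⁻¹ ≡ 5397 (mod 5923).
y ≡ 5397×2813 ≡ 1112 (mod 5923).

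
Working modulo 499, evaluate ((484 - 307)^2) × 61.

398

484 - 307 = 177
(177)^2 ≡ 391 (mod 499)
391 × 61 = 23851 ≡ 398 (mod 499)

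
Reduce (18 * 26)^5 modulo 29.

9

18 * 26 = 468 ≡ 4 (mod 29)
(4)^5 ≡ 9 (mod 29)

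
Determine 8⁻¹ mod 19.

12

By the extended Euclidean algorithm:
19 = 2*8 + 3
8 = 2*3 + 2
3 = 1*2 + 1
2 = 2*1 + 0
gcd(8, 19) = 1, so the inverse exists.
Bézout: 1 = 3*19 − 7*8.
So 8⁻¹ ≡ −7 ≡ 12 (mod 19).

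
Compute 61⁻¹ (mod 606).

457

Apply the Euclidean algorithm and back-substitute:
606 = 9*61 + 57
61 = 1*57 + 4
57 = 14*4 + 1
4 = 4*1 + 0
gcd(61, 606) = 1, so the inverse exists.
Back-substitute for 1:
1 = 1*57 − 14*4
  = −14*61 + 15*57
  = 15*606 − 149*61
So 61⁻¹ ≡ −149 ≡ 457 (mod 606).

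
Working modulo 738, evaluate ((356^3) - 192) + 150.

344

(356)^3 ≡ 386 (mod 738)
386 - 192 = 194
194 + 150 = 344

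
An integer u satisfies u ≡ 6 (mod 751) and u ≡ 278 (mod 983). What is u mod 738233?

751⁻¹ mod 983: 751×572 ≡ 1 (mod 983), so 751⁻¹ ≡ 572.
u = 6 + 751×((278 − 6)×572 mod 983) = 6 + 751×270 = 202776.

202776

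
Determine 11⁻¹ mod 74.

Run the extended Euclidean algorithm:
74 = 6×11 + 8
11 = 1×8 + 3
8 = 2×3 + 2
3 = 1×2 + 1
2 = 2×1 + 0
gcd(11, 74) = 1, so the inverse exists.
Bézout: 1 = −4×74 + 27×11.
So 11⁻¹ ≡ 27 (mod 74).

27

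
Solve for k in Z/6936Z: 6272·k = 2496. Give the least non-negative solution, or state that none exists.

717

gcd(6272, 6936) = 8, and 8 | 2496, so solutions exist.
Divide through by 8: 784·k mod 867 = 312.
784⁻¹ ≡ 94 (mod 867).
k ≡ 94·312 ≡ 717 (mod 867).
The smallest non-negative solution is k = 717.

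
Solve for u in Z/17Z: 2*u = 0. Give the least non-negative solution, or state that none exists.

gcd(2, 17) = 1, so a unique solution mod 17 exists.
2⁻¹ ≡ 9 (mod 17).
u ≡ 9*0 ≡ 0 (mod 17).

0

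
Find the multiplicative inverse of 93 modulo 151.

13

Run the extended Euclidean algorithm:
151 = 1·93 + 58
93 = 1·58 + 35
58 = 1·35 + 23
35 = 1·23 + 12
23 = 1·12 + 11
12 = 1·11 + 1
11 = 11·1 + 0
gcd(93, 151) = 1, so the inverse exists.
Bézout: 1 = −8·151 + 13·93.
So 93⁻¹ ≡ 13 (mod 151).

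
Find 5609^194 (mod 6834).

6019

Using repeated squaring:
194 in binary is 11000010, i.e. 194 = 128 + 64 + 2.
5609^1 ≡ 5609 (mod 6834)
5609^2 ≡ 5609^2 = 31460881 ≡ 3979 (mod 6834)
5609^4 ≡ 3979^2 = 15832441 ≡ 4897 (mod 6834)
5609^8 ≡ 4897^2 = 23980609 ≡ 103 (mod 6834)
5609^16 ≡ 103^2 = 10609 ≡ 3775 (mod 6834)
5609^32 ≡ 3775^2 = 14250625 ≡ 1735 (mod 6834)
5609^64 ≡ 1735^2 = 3010225 ≡ 3265 (mod 6834)
5609^128 ≡ 3265^2 = 10660225 ≡ 6019 (mod 6834)
5609^194 = 5609^128 × 5609^64 × 5609^2 ≡ 6019 × 3265 × 3979 (mod 6834).
Accumulate the product:
6019 × 3265 = 19652035 ≡ 4285
4285 × 3979 = 17050015 ≡ 6019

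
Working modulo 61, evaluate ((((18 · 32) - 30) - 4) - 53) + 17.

18

18 · 32 = 576 ≡ 27 (mod 61)
27 - 30 = -3 ≡ 58 (mod 61)
58 - 4 = 54
54 - 53 = 1
1 + 17 = 18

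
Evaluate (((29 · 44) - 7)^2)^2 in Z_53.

29 · 44 = 1276 ≡ 4 (mod 53)
4 - 7 = -3 ≡ 50 (mod 53)
(50)^2 ≡ 9 (mod 53)
(9)^2 ≡ 28 (mod 53)

28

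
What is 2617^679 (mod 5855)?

2473

2617^1 ≡ 2617 (mod 5855)
2617^2 ≡ 2617^2 = 6848689 ≡ 4194 (mod 5855)
2617^4 ≡ 4194^2 = 17589636 ≡ 1216 (mod 5855)
2617^8 ≡ 1216^2 = 1478656 ≡ 3196 (mod 5855)
2617^16 ≡ 3196^2 = 10214416 ≡ 3296 (mod 5855)
2617^32 ≡ 3296^2 = 10863616 ≡ 2591 (mod 5855)
2617^64 ≡ 2591^2 = 6713281 ≡ 3451 (mod 5855)
2617^128 ≡ 3451^2 = 11909401 ≡ 331 (mod 5855)
2617^256 ≡ 331^2 = 109561 ≡ 4171 (mod 5855)
2617^512 ≡ 4171^2 = 17397241 ≡ 2036 (mod 5855)
2617^679 = 2617^512 * 2617^128 * 2617^32 * 2617^4 * 2617^2 * 2617^1 ≡ 2036 * 331 * 2591 * 1216 * 4194 * 2617 (mod 5855).
Accumulate the product:
2036 * 331 = 673916 ≡ 591
591 * 2591 = 1531281 ≡ 3126
3126 * 1216 = 3801216 ≡ 1321
1321 * 4194 = 5540274 ≡ 1444
1444 * 2617 = 3778948 ≡ 2473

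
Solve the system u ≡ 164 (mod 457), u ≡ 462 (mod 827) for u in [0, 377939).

116242

457⁻¹ mod 827: 457*789 ≡ 1 (mod 827), so 457⁻¹ ≡ 789.
u = 164 + 457*((462 − 164)*789 mod 827) = 164 + 457*254 = 116242.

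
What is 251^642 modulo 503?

177

642 in binary is 1010000010, i.e. 642 = 512 + 128 + 2.
251^1 ≡ 251 (mod 503)
251^2 ≡ 251^2 = 63001 ≡ 126 (mod 503)
251^4 ≡ 126^2 = 15876 ≡ 283 (mod 503)
251^8 ≡ 283^2 = 80089 ≡ 112 (mod 503)
251^16 ≡ 112^2 = 12544 ≡ 472 (mod 503)
251^32 ≡ 472^2 = 222784 ≡ 458 (mod 503)
251^64 ≡ 458^2 = 209764 ≡ 13 (mod 503)
251^128 ≡ 13^2 = 169 (mod 503)
251^256 ≡ 169^2 = 28561 ≡ 393 (mod 503)
251^512 ≡ 393^2 = 154449 ≡ 28 (mod 503)
251^642 = 251^512 · 251^128 · 251^2 ≡ 28 · 169 · 126 (mod 503).
Accumulate the product:
28 · 169 = 4732 ≡ 205
205 · 126 = 25830 ≡ 177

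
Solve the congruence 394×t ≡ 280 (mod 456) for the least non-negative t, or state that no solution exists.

172

gcd(394, 456) = 2, and 2 | 280, so solutions exist.
Divide through by 2: 197×t mod 228 = 140.
197⁻¹ ≡ 125 (mod 228).
t ≡ 125×140 ≡ 172 (mod 228).
The smallest non-negative solution is t = 172.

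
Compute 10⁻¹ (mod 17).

Run the extended Euclidean algorithm:
17 = 1*10 + 7
10 = 1*7 + 3
7 = 2*3 + 1
3 = 3*1 + 0
gcd(10, 17) = 1, so the inverse exists.
Back-substitute for 1:
1 = 1*7 − 2*3
  = −2*10 + 3*7
  = 3*17 − 5*10
So 10⁻¹ ≡ −5 ≡ 12 (mod 17).

12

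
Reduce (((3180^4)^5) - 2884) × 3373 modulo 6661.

697

(3180)^4 ≡ 4854 (mod 6661)
(4854)^5 ≡ 236 (mod 6661)
236 - 2884 = -2648 ≡ 4013 (mod 6661)
4013 × 3373 = 13535849 ≡ 697 (mod 6661)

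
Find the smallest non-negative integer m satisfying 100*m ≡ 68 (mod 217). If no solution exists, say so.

gcd(100, 217) = 1, so a unique solution mod 217 exists.
100⁻¹ ≡ 102 (mod 217).
m ≡ 102*68 ≡ 209 (mod 217).

209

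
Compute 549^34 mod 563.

By square-and-multiply:
34 in binary is 100010, i.e. 34 = 32 + 2.
549^1 ≡ 549 (mod 563)
549^2 ≡ 549^2 = 301401 ≡ 196 (mod 563)
549^4 ≡ 196^2 = 38416 ≡ 132 (mod 563)
549^8 ≡ 132^2 = 17424 ≡ 534 (mod 563)
549^16 ≡ 534^2 = 285156 ≡ 278 (mod 563)
549^32 ≡ 278^2 = 77284 ≡ 153 (mod 563)
549^34 = 549^32 * 549^2 ≡ 153 * 196 (mod 563).
153 * 196 = 29988 ≡ 149 (mod 563).

149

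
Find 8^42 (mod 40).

24

Using repeated squaring:
42 in binary is 101010, i.e. 42 = 32 + 8 + 2.
8^1 ≡ 8 (mod 40)
8^2 ≡ 8^2 = 64 ≡ 24 (mod 40)
8^4 ≡ 24^2 = 576 ≡ 16 (mod 40)
8^8 ≡ 16^2 = 256 ≡ 16 (mod 40)
8^16 ≡ 16^2 = 256 ≡ 16 (mod 40)
8^32 ≡ 16^2 = 256 ≡ 16 (mod 40)
8^42 = 8^32 · 8^8 · 8^2 ≡ 16 · 16 · 24 (mod 40).
Accumulate the product:
16 · 16 = 256 ≡ 16
16 · 24 = 384 ≡ 24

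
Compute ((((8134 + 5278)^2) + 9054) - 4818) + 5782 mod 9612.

3182

8134 + 5278 = 13412 ≡ 3800 (mod 9612)
(3800)^2 ≡ 2776 (mod 9612)
2776 + 9054 = 11830 ≡ 2218 (mod 9612)
2218 - 4818 = -2600 ≡ 7012 (mod 9612)
7012 + 5782 = 12794 ≡ 3182 (mod 9612)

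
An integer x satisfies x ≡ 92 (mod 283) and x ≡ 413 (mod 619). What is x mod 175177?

283⁻¹ mod 619: 283×35 ≡ 1 (mod 619), so 283⁻¹ ≡ 35.
x = 92 + 283×((413 − 92)×35 mod 619) = 92 + 283×93 = 26411.

26411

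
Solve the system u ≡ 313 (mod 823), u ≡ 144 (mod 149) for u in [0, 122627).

100719

823⁻¹ mod 149: 823·128 ≡ 1 (mod 149), so 823⁻¹ ≡ 128.
u = 313 + 823·((144 − 313)·128 mod 149) = 313 + 823·122 = 100719.
Check: 100719 mod 823 = 313, 100719 mod 149 = 144. ✓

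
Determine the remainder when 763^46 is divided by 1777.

46 in binary is 101110, i.e. 46 = 32 + 8 + 4 + 2.
763^1 ≡ 763 (mod 1777)
763^2 ≡ 763^2 = 582169 ≡ 1090 (mod 1777)
763^4 ≡ 1090^2 = 1188100 ≡ 1064 (mod 1777)
763^8 ≡ 1064^2 = 1132096 ≡ 147 (mod 1777)
763^16 ≡ 147^2 = 21609 ≡ 285 (mod 1777)
763^32 ≡ 285^2 = 81225 ≡ 1260 (mod 1777)
763^46 = 763^32 * 763^8 * 763^4 * 763^2 ≡ 1260 * 147 * 1064 * 1090 (mod 1777).
Accumulate the product:
1260 * 147 = 185220 ≡ 412
412 * 1064 = 438368 ≡ 1226
1226 * 1090 = 1336340 ≡ 36

36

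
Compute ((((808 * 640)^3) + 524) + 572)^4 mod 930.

808 * 640 = 517120 ≡ 40 (mod 930)
(40)^3 ≡ 760 (mod 930)
760 + 524 = 1284 ≡ 354 (mod 930)
354 + 572 = 926
(926)^4 ≡ 256 (mod 930)

256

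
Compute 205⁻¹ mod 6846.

Apply the Euclidean algorithm and back-substitute:
6846 = 33×205 + 81
205 = 2×81 + 43
81 = 1×43 + 38
43 = 1×38 + 5
38 = 7×5 + 3
5 = 1×3 + 2
3 = 1×2 + 1
2 = 2×1 + 0
gcd(205, 6846) = 1, so the inverse exists.
Back-substitute for 1:
1 = 1×3 − 1×2
  = −1×5 + 2×3
  = 2×38 − 15×5
  = −15×43 + 17×38
  = 17×81 − 32×43
  = −32×205 + 81×81
  = 81×6846 − 2705×205
So 205⁻¹ ≡ −2705 ≡ 4141 (mod 6846).

4141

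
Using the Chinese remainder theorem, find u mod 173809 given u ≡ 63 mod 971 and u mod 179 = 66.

135032

971⁻¹ mod 179: 971×106 ≡ 1 (mod 179), so 971⁻¹ ≡ 106.
u = 63 + 971×((66 − 63)×106 mod 179) = 63 + 971×139 = 135032.
Check: 135032 mod 971 = 63, 135032 mod 179 = 66. ✓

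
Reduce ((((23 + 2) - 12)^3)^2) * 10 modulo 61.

23 + 2 = 25
25 - 12 = 13
(13)^3 ≡ 1 (mod 61)
(1)^2 ≡ 1 (mod 61)
1 * 10 = 10

10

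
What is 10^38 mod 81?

Using repeated squaring:
10^1 ≡ 10 (mod 81)
10^2 ≡ 10^2 = 100 ≡ 19 (mod 81)
10^4 ≡ 19^2 = 361 ≡ 37 (mod 81)
10^8 ≡ 37^2 = 1369 ≡ 73 (mod 81)
10^16 ≡ 73^2 = 5329 ≡ 64 (mod 81)
10^32 ≡ 64^2 = 4096 ≡ 46 (mod 81)
10^38 = 10^32 × 10^4 × 10^2 ≡ 46 × 37 × 19 (mod 81).
Accumulate the product:
46 × 37 = 1702 ≡ 1
1 × 19 = 19

19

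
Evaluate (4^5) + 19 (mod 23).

8

(4)^5 ≡ 12 (mod 23)
12 + 19 = 31 ≡ 8 (mod 23)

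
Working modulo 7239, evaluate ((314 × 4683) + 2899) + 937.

4781

314 × 4683 = 1470462 ≡ 945 (mod 7239)
945 + 2899 = 3844
3844 + 937 = 4781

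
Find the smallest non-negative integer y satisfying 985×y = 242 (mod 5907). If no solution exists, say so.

gcd(985, 5907) = 1, so a unique solution mod 5907 exists.
985⁻¹ ≡ 3940 (mod 5907).
y ≡ 3940×242 ≡ 2453 (mod 5907).

2453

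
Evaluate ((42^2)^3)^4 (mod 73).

(42)^2 ≡ 12 (mod 73)
(12)^3 ≡ 49 (mod 73)
(49)^4 ≡ 64 (mod 73)

64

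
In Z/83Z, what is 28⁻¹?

3

By the extended Euclidean algorithm:
83 = 2*28 + 27
28 = 1*27 + 1
27 = 27*1 + 0
gcd(28, 83) = 1, so the inverse exists.
Bézout: 1 = −1*83 + 3*28.
So 28⁻¹ ≡ 3 (mod 83).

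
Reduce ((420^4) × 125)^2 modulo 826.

(420)^4 ≡ 336 (mod 826)
336 × 125 = 42000 ≡ 700 (mod 826)
(700)^2 ≡ 182 (mod 826)

182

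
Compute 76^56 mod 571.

Compute successive squares:
56 in binary is 111000, i.e. 56 = 32 + 16 + 8.
76^1 ≡ 76 (mod 571)
76^2 ≡ 76^2 = 5776 ≡ 66 (mod 571)
76^4 ≡ 66^2 = 4356 ≡ 359 (mod 571)
76^8 ≡ 359^2 = 128881 ≡ 406 (mod 571)
76^16 ≡ 406^2 = 164836 ≡ 388 (mod 571)
76^32 ≡ 388^2 = 150544 ≡ 371 (mod 571)
76^56 = 76^32 · 76^16 · 76^8 ≡ 371 · 388 · 406 (mod 571).
Accumulate the product:
371 · 388 = 143948 ≡ 56
56 · 406 = 22736 ≡ 467

467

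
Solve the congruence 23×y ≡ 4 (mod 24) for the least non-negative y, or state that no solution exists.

gcd(23, 24) = 1, so a unique solution mod 24 exists.
23⁻¹ ≡ 23 (mod 24).
y ≡ 23×4 ≡ 20 (mod 24).

20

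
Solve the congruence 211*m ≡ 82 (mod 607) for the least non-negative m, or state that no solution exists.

383

gcd(211, 607) = 1, so a unique solution mod 607 exists.
211⁻¹ ≡ 397 (mod 607).
m ≡ 397*82 ≡ 383 (mod 607).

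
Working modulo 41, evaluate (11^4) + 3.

7

(11)^4 ≡ 4 (mod 41)
4 + 3 = 7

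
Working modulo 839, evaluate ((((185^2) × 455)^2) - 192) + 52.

825

(185)^2 ≡ 665 (mod 839)
665 × 455 = 302575 ≡ 535 (mod 839)
(535)^2 ≡ 126 (mod 839)
126 - 192 = -66 ≡ 773 (mod 839)
773 + 52 = 825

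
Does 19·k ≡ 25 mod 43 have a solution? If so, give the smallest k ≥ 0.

33

gcd(19, 43) = 1, so a unique solution mod 43 exists.
19⁻¹ ≡ 34 (mod 43).
k ≡ 34·25 ≡ 33 (mod 43).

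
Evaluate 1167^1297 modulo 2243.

979

1297 in binary is 10100010001, i.e. 1297 = 1024 + 256 + 16 + 1.
1167^1 ≡ 1167 (mod 2243)
1167^2 ≡ 1167^2 = 1361889 ≡ 388 (mod 2243)
1167^4 ≡ 388^2 = 150544 ≡ 263 (mod 2243)
1167^8 ≡ 263^2 = 69169 ≡ 1879 (mod 2243)
1167^16 ≡ 1879^2 = 3530641 ≡ 159 (mod 2243)
1167^32 ≡ 159^2 = 25281 ≡ 608 (mod 2243)
1167^64 ≡ 608^2 = 369664 ≡ 1812 (mod 2243)
1167^128 ≡ 1812^2 = 3283344 ≡ 1835 (mod 2243)
1167^256 ≡ 1835^2 = 3367225 ≡ 482 (mod 2243)
1167^512 ≡ 482^2 = 232324 ≡ 1295 (mod 2243)
1167^1024 ≡ 1295^2 = 1677025 ≡ 1504 (mod 2243)
1167^1297 = 1167^1024 × 1167^256 × 1167^16 × 1167^1 ≡ 1504 × 482 × 159 × 1167 (mod 2243).
Accumulate the product:
1504 × 482 = 724928 ≡ 439
439 × 159 = 69801 ≡ 268
268 × 1167 = 312756 ≡ 979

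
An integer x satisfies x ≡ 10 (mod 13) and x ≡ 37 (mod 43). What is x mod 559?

166

13⁻¹ mod 43: 13·10 ≡ 1 (mod 43), so 13⁻¹ ≡ 10.
x = 10 + 13·((37 − 10)·10 mod 43) = 10 + 13·12 = 166.
Check: 166 mod 13 = 10, 166 mod 43 = 37. ✓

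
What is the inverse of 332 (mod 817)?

283

Apply the Euclidean algorithm and back-substitute:
817 = 2*332 + 153
332 = 2*153 + 26
153 = 5*26 + 23
26 = 1*23 + 3
23 = 7*3 + 2
3 = 1*2 + 1
2 = 2*1 + 0
gcd(332, 817) = 1, so the inverse exists.
Back-substitute for 1:
1 = 1*3 − 1*2
  = −1*23 + 8*3
  = 8*26 − 9*23
  = −9*153 + 53*26
  = 53*332 − 115*153
  = −115*817 + 283*332
So 332⁻¹ ≡ 283 (mod 817).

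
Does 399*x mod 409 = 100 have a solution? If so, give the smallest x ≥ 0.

gcd(399, 409) = 1, so a unique solution mod 409 exists.
399⁻¹ ≡ 368 (mod 409).
x ≡ 368*100 ≡ 399 (mod 409).

399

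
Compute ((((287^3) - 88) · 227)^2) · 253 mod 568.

373

(287)^3 ≡ 311 (mod 568)
311 - 88 = 223
223 · 227 = 50621 ≡ 69 (mod 568)
(69)^2 ≡ 217 (mod 568)
217 · 253 = 54901 ≡ 373 (mod 568)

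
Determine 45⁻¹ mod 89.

2

89 = 1*45 + 44
45 = 1*44 + 1
44 = 44*1 + 0
gcd(45, 89) = 1, so the inverse exists.
Bézout: 1 = −1*89 + 2*45.
So 45⁻¹ ≡ 2 (mod 89).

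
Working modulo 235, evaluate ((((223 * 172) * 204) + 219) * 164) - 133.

223 * 172 = 38356 ≡ 51 (mod 235)
51 * 204 = 10404 ≡ 64 (mod 235)
64 + 219 = 283 ≡ 48 (mod 235)
48 * 164 = 7872 ≡ 117 (mod 235)
117 - 133 = -16 ≡ 219 (mod 235)

219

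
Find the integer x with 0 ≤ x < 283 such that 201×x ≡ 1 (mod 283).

Apply the Euclidean algorithm and back-substitute:
283 = 1*201 + 82
201 = 2*82 + 37
82 = 2*37 + 8
37 = 4*8 + 5
8 = 1*5 + 3
5 = 1*3 + 2
3 = 1*2 + 1
2 = 2*1 + 0
gcd(201, 283) = 1, so the inverse exists.
Back-substitute for 1:
1 = 1*3 − 1*2
  = −1*5 + 2*3
  = 2*8 − 3*5
  = −3*37 + 14*8
  = 14*82 − 31*37
  = −31*201 + 76*82
  = 76*283 − 107*201
So 201⁻¹ ≡ −107 ≡ 176 (mod 283).

176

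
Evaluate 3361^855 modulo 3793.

1245

Using repeated squaring:
855 in binary is 1101010111, i.e. 855 = 512 + 256 + 64 + 16 + 4 + 2 + 1.
3361^1 ≡ 3361 (mod 3793)
3361^2 ≡ 3361^2 = 11296321 ≡ 767 (mod 3793)
3361^4 ≡ 767^2 = 588289 ≡ 374 (mod 3793)
3361^8 ≡ 374^2 = 139876 ≡ 3328 (mod 3793)
3361^16 ≡ 3328^2 = 11075584 ≡ 24 (mod 3793)
3361^32 ≡ 24^2 = 576 (mod 3793)
3361^64 ≡ 576^2 = 331776 ≡ 1785 (mod 3793)
3361^128 ≡ 1785^2 = 3186225 ≡ 105 (mod 3793)
3361^256 ≡ 105^2 = 11025 ≡ 3439 (mod 3793)
3361^512 ≡ 3439^2 = 11826721 ≡ 147 (mod 3793)
3361^855 = 3361^512 · 3361^256 · 3361^64 · 3361^16 · 3361^4 · 3361^2 · 3361^1 ≡ 147 · 3439 · 1785 · 24 · 374 · 767 · 3361 (mod 3793).
Accumulate the product:
147 · 3439 = 505533 ≡ 1064
1064 · 1785 = 1899240 ≡ 2740
2740 · 24 = 65760 ≡ 1279
1279 · 374 = 478346 ≡ 428
428 · 767 = 328276 ≡ 2078
2078 · 3361 = 6984158 ≡ 1245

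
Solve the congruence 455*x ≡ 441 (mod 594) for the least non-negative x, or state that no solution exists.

531

gcd(455, 594) = 1, so a unique solution mod 594 exists.
455⁻¹ ≡ 47 (mod 594).
x ≡ 47*441 ≡ 531 (mod 594).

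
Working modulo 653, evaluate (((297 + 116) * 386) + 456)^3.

297 + 116 = 413
413 * 386 = 159418 ≡ 86 (mod 653)
86 + 456 = 542
(542)^3 ≡ 404 (mod 653)

404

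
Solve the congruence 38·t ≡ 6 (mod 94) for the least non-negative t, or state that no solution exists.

15

gcd(38, 94) = 2, and 2 | 6, so solutions exist.
Divide through by 2: 19·t mod 47 = 3.
19⁻¹ ≡ 5 (mod 47).
t ≡ 5·3 ≡ 15 (mod 47).
The smallest non-negative solution is t = 15.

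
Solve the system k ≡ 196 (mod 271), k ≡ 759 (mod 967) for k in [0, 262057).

155479

271⁻¹ mod 967: 271·810 ≡ 1 (mod 967), so 271⁻¹ ≡ 810.
k = 196 + 271·((759 − 196)·810 mod 967) = 196 + 271·573 = 155479.
Check: 155479 mod 271 = 196, 155479 mod 967 = 759. ✓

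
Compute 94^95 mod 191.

Using repeated squaring:
94^1 ≡ 94 (mod 191)
94^2 ≡ 94^2 = 8836 ≡ 50 (mod 191)
94^4 ≡ 50^2 = 2500 ≡ 17 (mod 191)
94^8 ≡ 17^2 = 289 ≡ 98 (mod 191)
94^16 ≡ 98^2 = 9604 ≡ 54 (mod 191)
94^32 ≡ 54^2 = 2916 ≡ 51 (mod 191)
94^64 ≡ 51^2 = 2601 ≡ 118 (mod 191)
94^95 = 94^64 * 94^16 * 94^8 * 94^4 * 94^2 * 94^1 ≡ 118 * 54 * 98 * 17 * 50 * 94 (mod 191).
Accumulate the product:
118 * 54 = 6372 ≡ 69
69 * 98 = 6762 ≡ 77
77 * 17 = 1309 ≡ 163
163 * 50 = 8150 ≡ 128
128 * 94 = 12032 ≡ 190

190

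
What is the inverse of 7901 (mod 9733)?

9733 = 1×7901 + 1832
7901 = 4×1832 + 573
1832 = 3×573 + 113
573 = 5×113 + 8
113 = 14×8 + 1
8 = 8×1 + 0
gcd(7901, 9733) = 1, so the inverse exists.
Back-substitute for 1:
1 = 1×113 − 14×8
  = −14×573 + 71×113
  = 71×1832 − 227×573
  = −227×7901 + 979×1832
  = 979×9733 − 1206×7901
So 7901⁻¹ ≡ −1206 ≡ 8527 (mod 9733).

8527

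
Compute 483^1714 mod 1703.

Using repeated squaring:
1714 in binary is 11010110010, i.e. 1714 = 1024 + 512 + 128 + 32 + 16 + 2.
483^1 ≡ 483 (mod 1703)
483^2 ≡ 483^2 = 233289 ≡ 1681 (mod 1703)
483^4 ≡ 1681^2 = 2825761 ≡ 484 (mod 1703)
483^8 ≡ 484^2 = 234256 ≡ 945 (mod 1703)
483^16 ≡ 945^2 = 893025 ≡ 653 (mod 1703)
483^32 ≡ 653^2 = 426409 ≡ 659 (mod 1703)
483^64 ≡ 659^2 = 434281 ≡ 16 (mod 1703)
483^128 ≡ 16^2 = 256 (mod 1703)
483^256 ≡ 256^2 = 65536 ≡ 822 (mod 1703)
483^512 ≡ 822^2 = 675684 ≡ 1296 (mod 1703)
483^1024 ≡ 1296^2 = 1679616 ≡ 458 (mod 1703)
483^1714 = 483^1024 · 483^512 · 483^128 · 483^32 · 483^16 · 483^2 ≡ 458 · 1296 · 256 · 659 · 653 · 1681 (mod 1703).
Accumulate the product:
458 · 1296 = 593568 ≡ 924
924 · 256 = 236544 ≡ 1530
1530 · 659 = 1008270 ≡ 94
94 · 653 = 61382 ≡ 74
74 · 1681 = 124394 ≡ 75

75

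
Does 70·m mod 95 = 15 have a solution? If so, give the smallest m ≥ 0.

gcd(70, 95) = 5, and 5 | 15, so solutions exist.
Divide through by 5: 14·m ≡ 3 (mod 19).
14⁻¹ ≡ 15 (mod 19).
m ≡ 15·3 ≡ 7 (mod 19).
The smallest non-negative solution is m = 7.

7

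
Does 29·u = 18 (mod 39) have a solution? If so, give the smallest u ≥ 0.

6

gcd(29, 39) = 1, so a unique solution mod 39 exists.
29⁻¹ ≡ 35 (mod 39).
u ≡ 35·18 ≡ 6 (mod 39).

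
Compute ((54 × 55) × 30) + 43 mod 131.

63

54 × 55 = 2970 ≡ 88 (mod 131)
88 × 30 = 2640 ≡ 20 (mod 131)
20 + 43 = 63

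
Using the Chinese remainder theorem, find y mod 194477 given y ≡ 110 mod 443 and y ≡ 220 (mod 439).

109531

443⁻¹ mod 439: 443×110 ≡ 1 (mod 439), so 443⁻¹ ≡ 110.
y = 110 + 443×((220 − 110)×110 mod 439) = 110 + 443×247 = 109531.
Check: 109531 mod 443 = 110, 109531 mod 439 = 220. ✓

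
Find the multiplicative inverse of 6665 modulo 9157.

621

Run the extended Euclidean algorithm:
9157 = 1*6665 + 2492
6665 = 2*2492 + 1681
2492 = 1*1681 + 811
1681 = 2*811 + 59
811 = 13*59 + 44
59 = 1*44 + 15
44 = 2*15 + 14
15 = 1*14 + 1
14 = 14*1 + 0
gcd(6665, 9157) = 1, so the inverse exists.
Back-substitute for 1:
1 = 1*15 − 1*14
  = −1*44 + 3*15
  = 3*59 − 4*44
  = −4*811 + 55*59
  = 55*1681 − 114*811
  = −114*2492 + 169*1681
  = 169*6665 − 452*2492
  = −452*9157 + 621*6665
So 6665⁻¹ ≡ 621 (mod 9157).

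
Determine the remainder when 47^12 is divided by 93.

70

Using repeated squaring:
12 in binary is 1100, i.e. 12 = 8 + 4.
47^1 ≡ 47 (mod 93)
47^2 ≡ 47^2 = 2209 ≡ 70 (mod 93)
47^4 ≡ 70^2 = 4900 ≡ 64 (mod 93)
47^8 ≡ 64^2 = 4096 ≡ 4 (mod 93)
47^12 = 47^8 · 47^4 ≡ 4 · 64 (mod 93).
4 · 64 = 256 ≡ 70 (mod 93).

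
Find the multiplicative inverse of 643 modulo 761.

316

761 = 1*643 + 118
643 = 5*118 + 53
118 = 2*53 + 12
53 = 4*12 + 5
12 = 2*5 + 2
5 = 2*2 + 1
2 = 2*1 + 0
gcd(643, 761) = 1, so the inverse exists.
Bézout: 1 = −267*761 + 316*643.
So 643⁻¹ ≡ 316 (mod 761).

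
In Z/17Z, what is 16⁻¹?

16

17 = 1×16 + 1
16 = 16×1 + 0
gcd(16, 17) = 1, so the inverse exists.
Back-substitute for 1:
1 = 1×17 − 1×16
So 16⁻¹ ≡ −1 ≡ 16 (mod 17).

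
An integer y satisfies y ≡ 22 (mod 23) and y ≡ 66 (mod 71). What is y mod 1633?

137

23⁻¹ mod 71: 23·34 ≡ 1 (mod 71), so 23⁻¹ ≡ 34.
y = 22 + 23·((66 − 22)·34 mod 71) = 22 + 23·5 = 137.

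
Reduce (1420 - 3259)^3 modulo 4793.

1420 - 3259 = -1839 ≡ 2954 (mod 4793)
(2954)^3 ≡ 944 (mod 4793)

944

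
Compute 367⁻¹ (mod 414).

229

By the extended Euclidean algorithm:
414 = 1*367 + 47
367 = 7*47 + 38
47 = 1*38 + 9
38 = 4*9 + 2
9 = 4*2 + 1
2 = 2*1 + 0
gcd(367, 414) = 1, so the inverse exists.
Back-substitute for 1:
1 = 1*9 − 4*2
  = −4*38 + 17*9
  = 17*47 − 21*38
  = −21*367 + 164*47
  = 164*414 − 185*367
So 367⁻¹ ≡ −185 ≡ 229 (mod 414).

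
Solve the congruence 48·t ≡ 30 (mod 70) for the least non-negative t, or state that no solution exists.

5

gcd(48, 70) = 2, and 2 | 30, so solutions exist.
Divide through by 2: 24·t ≡ 15 mod 35.
24⁻¹ ≡ 19 (mod 35).
t ≡ 19·15 ≡ 5 (mod 35).
The smallest non-negative solution is t = 5.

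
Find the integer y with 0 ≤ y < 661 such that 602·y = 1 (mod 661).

Run the extended Euclidean algorithm:
661 = 1·602 + 59
602 = 10·59 + 12
59 = 4·12 + 11
12 = 1·11 + 1
11 = 11·1 + 0
gcd(602, 661) = 1, so the inverse exists.
Back-substitute for 1:
1 = 1·12 − 1·11
  = −1·59 + 5·12
  = 5·602 − 51·59
  = −51·661 + 56·602
So 602⁻¹ ≡ 56 (mod 661).

56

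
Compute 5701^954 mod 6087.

2935

Using repeated squaring:
954 in binary is 1110111010, i.e. 954 = 512 + 256 + 128 + 32 + 16 + 8 + 2.
5701^1 ≡ 5701 (mod 6087)
5701^2 ≡ 5701^2 = 32501401 ≡ 2908 (mod 6087)
5701^4 ≡ 2908^2 = 8456464 ≡ 1621 (mod 6087)
5701^8 ≡ 1621^2 = 2627641 ≡ 4144 (mod 6087)
5701^16 ≡ 4144^2 = 17172736 ≡ 1309 (mod 6087)
5701^32 ≡ 1309^2 = 1713481 ≡ 3034 (mod 6087)
5701^64 ≡ 3034^2 = 9205156 ≡ 1612 (mod 6087)
5701^128 ≡ 1612^2 = 2598544 ≡ 5482 (mod 6087)
5701^256 ≡ 5482^2 = 30052324 ≡ 805 (mod 6087)
5701^512 ≡ 805^2 = 648025 ≡ 2803 (mod 6087)
5701^954 = 5701^512 × 5701^256 × 5701^128 × 5701^32 × 5701^16 × 5701^8 × 5701^2 ≡ 2803 × 805 × 5482 × 3034 × 1309 × 4144 × 2908 (mod 6087).
Accumulate the product:
2803 × 805 = 2256415 ≡ 4225
4225 × 5482 = 23161450 ≡ 415
415 × 3034 = 1259110 ≡ 5188
5188 × 1309 = 6791092 ≡ 4087
4087 × 4144 = 16936528 ≡ 2494
2494 × 2908 = 7252552 ≡ 2935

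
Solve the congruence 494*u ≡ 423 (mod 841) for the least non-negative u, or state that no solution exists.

gcd(494, 841) = 1, so a unique solution mod 841 exists.
494⁻¹ ≡ 349 (mod 841).
u ≡ 349*423 ≡ 452 (mod 841).

452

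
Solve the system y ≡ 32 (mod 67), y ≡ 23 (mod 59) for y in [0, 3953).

67⁻¹ mod 59: 67×37 ≡ 1 (mod 59), so 67⁻¹ ≡ 37.
y = 32 + 67×((23 − 32)×37 mod 59) = 32 + 67×21 = 1439.
Check: 1439 mod 67 = 32, 1439 mod 59 = 23. ✓

1439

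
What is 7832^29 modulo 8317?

Using repeated squaring:
29 in binary is 11101, i.e. 29 = 16 + 8 + 4 + 1.
7832^1 ≡ 7832 (mod 8317)
7832^2 ≡ 7832^2 = 61340224 ≡ 2349 (mod 8317)
7832^4 ≡ 2349^2 = 5517801 ≡ 3630 (mod 8317)
7832^8 ≡ 3630^2 = 13176900 ≡ 2772 (mod 8317)
7832^16 ≡ 2772^2 = 7683984 ≡ 7393 (mod 8317)
7832^29 = 7832^16 · 7832^8 · 7832^4 · 7832^1 ≡ 7393 · 2772 · 3630 · 7832 (mod 8317).
Accumulate the product:
7393 · 2772 = 20493396 ≡ 308
308 · 3630 = 1118040 ≡ 3562
3562 · 7832 = 27897584 ≡ 2366

2366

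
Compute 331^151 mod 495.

Compute successive squares:
331^1 ≡ 331 (mod 495)
331^2 ≡ 331^2 = 109561 ≡ 166 (mod 495)
331^4 ≡ 166^2 = 27556 ≡ 331 (mod 495)
331^8 ≡ 331^2 = 109561 ≡ 166 (mod 495)
331^16 ≡ 166^2 = 27556 ≡ 331 (mod 495)
331^32 ≡ 331^2 = 109561 ≡ 166 (mod 495)
331^64 ≡ 166^2 = 27556 ≡ 331 (mod 495)
331^128 ≡ 331^2 = 109561 ≡ 166 (mod 495)
331^151 = 331^128 * 331^16 * 331^4 * 331^2 * 331^1 ≡ 166 * 331 * 331 * 166 * 331 (mod 495).
Accumulate the product:
166 * 331 = 54946 ≡ 1
1 * 331 = 331
331 * 166 = 54946 ≡ 1
1 * 331 = 331

331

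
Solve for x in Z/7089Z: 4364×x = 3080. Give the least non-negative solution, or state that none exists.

gcd(4364, 7089) = 1, so a unique solution mod 7089 exists.
4364⁻¹ ≡ 1064 (mod 7089).
x ≡ 1064×3080 ≡ 2002 (mod 7089).

2002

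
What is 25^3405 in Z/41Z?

40

By square-and-multiply:
3405 in binary is 110101001101, i.e. 3405 = 2048 + 1024 + 256 + 64 + 8 + 4 + 1.
25^1 ≡ 25 (mod 41)
25^2 ≡ 25^2 = 625 ≡ 10 (mod 41)
25^4 ≡ 10^2 = 100 ≡ 18 (mod 41)
25^8 ≡ 18^2 = 324 ≡ 37 (mod 41)
25^16 ≡ 37^2 = 1369 ≡ 16 (mod 41)
25^32 ≡ 16^2 = 256 ≡ 10 (mod 41)
25^64 ≡ 10^2 = 100 ≡ 18 (mod 41)
25^128 ≡ 18^2 = 324 ≡ 37 (mod 41)
25^256 ≡ 37^2 = 1369 ≡ 16 (mod 41)
25^512 ≡ 16^2 = 256 ≡ 10 (mod 41)
25^1024 ≡ 10^2 = 100 ≡ 18 (mod 41)
25^2048 ≡ 18^2 = 324 ≡ 37 (mod 41)
25^3405 = 25^2048 × 25^1024 × 25^256 × 25^64 × 25^8 × 25^4 × 25^1 ≡ 37 × 18 × 16 × 18 × 37 × 18 × 25 (mod 41).
Accumulate the product:
37 × 18 = 666 ≡ 10
10 × 16 = 160 ≡ 37
37 × 18 = 666 ≡ 10
10 × 37 = 370 ≡ 1
1 × 18 = 18
18 × 25 = 450 ≡ 40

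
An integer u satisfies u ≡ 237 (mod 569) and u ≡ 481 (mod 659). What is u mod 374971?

357000

569⁻¹ mod 659: 569*432 ≡ 1 (mod 659), so 569⁻¹ ≡ 432.
u = 237 + 569*((481 − 237)*432 mod 659) = 237 + 569*627 = 357000.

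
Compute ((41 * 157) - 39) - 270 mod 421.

234

41 * 157 = 6437 ≡ 122 (mod 421)
122 - 39 = 83
83 - 270 = -187 ≡ 234 (mod 421)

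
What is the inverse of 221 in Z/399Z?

65

By the extended Euclidean algorithm:
399 = 1×221 + 178
221 = 1×178 + 43
178 = 4×43 + 6
43 = 7×6 + 1
6 = 6×1 + 0
gcd(221, 399) = 1, so the inverse exists.
Bézout: 1 = −36×399 + 65×221.
So 221⁻¹ ≡ 65 (mod 399).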